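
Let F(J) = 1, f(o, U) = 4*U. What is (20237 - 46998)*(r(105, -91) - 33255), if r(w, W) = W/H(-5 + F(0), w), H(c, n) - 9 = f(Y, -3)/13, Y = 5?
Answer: 13353578434/15 ≈ 8.9024e+8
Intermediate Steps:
H(c, n) = 105/13 (H(c, n) = 9 + (4*(-3))/13 = 9 - 12*1/13 = 9 - 12/13 = 105/13)
r(w, W) = 13*W/105 (r(w, W) = W/(105/13) = W*(13/105) = 13*W/105)
(20237 - 46998)*(r(105, -91) - 33255) = (20237 - 46998)*((13/105)*(-91) - 33255) = -26761*(-169/15 - 33255) = -26761*(-498994/15) = 13353578434/15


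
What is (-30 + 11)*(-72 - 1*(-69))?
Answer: 57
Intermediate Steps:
(-30 + 11)*(-72 - 1*(-69)) = -19*(-72 + 69) = -19*(-3) = 57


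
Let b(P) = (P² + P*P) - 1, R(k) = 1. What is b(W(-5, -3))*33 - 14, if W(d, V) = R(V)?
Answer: 19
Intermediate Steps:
W(d, V) = 1
b(P) = -1 + 2*P² (b(P) = (P² + P²) - 1 = 2*P² - 1 = -1 + 2*P²)
b(W(-5, -3))*33 - 14 = (-1 + 2*1²)*33 - 14 = (-1 + 2*1)*33 - 14 = (-1 + 2)*33 - 14 = 1*33 - 14 = 33 - 14 = 19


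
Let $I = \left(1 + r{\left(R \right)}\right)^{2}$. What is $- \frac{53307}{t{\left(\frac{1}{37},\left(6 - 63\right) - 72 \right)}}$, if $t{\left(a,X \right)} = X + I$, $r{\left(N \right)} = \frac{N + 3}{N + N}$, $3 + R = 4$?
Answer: $\frac{17769}{40} \approx 444.23$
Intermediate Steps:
$R = 1$ ($R = -3 + 4 = 1$)
$r{\left(N \right)} = \frac{3 + N}{2 N}$
$I = 9$ ($I = \left(1 + \frac{3 + 1}{2 \cdot 1}\right)^{2} = \left(1 + \frac{1}{2} \cdot 1 \cdot 4\right)^{2} = \left(1 + 2\right)^{2} = 3^{2} = 9$)
$t{\left(a,X \right)} = 9 + X$ ($t{\left(a,X \right)} = X + 9 = 9 + X$)
$- \frac{53307}{t{\left(\frac{1}{37},\left(6 - 63\right) - 72 \right)}} = - \frac{53307}{9 + \left(\left(6 - 63\right) - 72\right)} = - \frac{53307}{9 - 129} = - \frac{53307}{-120} = \left(-53307\right) \left(- \frac{1}{120}\right) = \frac{17769}{40}$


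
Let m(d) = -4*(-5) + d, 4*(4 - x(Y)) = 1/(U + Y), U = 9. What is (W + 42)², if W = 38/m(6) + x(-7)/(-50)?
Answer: 50894006409/27040000 ≈ 1882.2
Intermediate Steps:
x(Y) = 4 - 1/(4*(9 + Y))
m(d) = 20 + d
W = 7197/5200 (W = 38/(20 + 6) + ((143 + 16*(-7))/(4*(9 - 7)))/(-50) = 38/26 + ((¼)*(143 - 112)/2)*(-1/50) = 38*(1/26) + ((¼)*(½)*31)*(-1/50) = 19/13 + (31/8)*(-1/50) = 19/13 - 31/400 = 7197/5200 ≈ 1.3840)
(W + 42)² = (7197/5200 + 42)² = (225597/5200)² = 50894006409/27040000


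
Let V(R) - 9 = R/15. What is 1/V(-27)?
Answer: 5/36 ≈ 0.13889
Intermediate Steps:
V(R) = 9 + R/15
1/V(-27) = 1/(9 + (1/15)*(-27)) = 1/(9 - 9/5) = 1/(36/5) = 5/36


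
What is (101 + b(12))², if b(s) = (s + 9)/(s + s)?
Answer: 664225/64 ≈ 10379.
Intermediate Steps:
b(s) = (9 + s)/(2*s) (b(s) = (9 + s)/((2*s)) = (9 + s)*(1/(2*s)) = (9 + s)/(2*s))
(101 + b(12))² = (101 + (½)*(9 + 12)/12)² = (101 + (½)*(1/12)*21)² = (101 + 7/8)² = (815/8)² = 664225/64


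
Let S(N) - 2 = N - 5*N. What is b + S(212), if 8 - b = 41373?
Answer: -42211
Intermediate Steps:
S(N) = 2 - 4*N (S(N) = 2 + (N - 5*N) = 2 - 4*N)
b = -41365 (b = 8 - 1*41373 = 8 - 41373 = -41365)
b + S(212) = -41365 + (2 - 4*212) = -41365 + (2 - 848) = -41365 - 846 = -42211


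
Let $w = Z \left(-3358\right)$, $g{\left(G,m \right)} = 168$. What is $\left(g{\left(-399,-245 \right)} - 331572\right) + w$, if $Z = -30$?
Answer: $-230664$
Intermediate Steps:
$w = 100740$ ($w = \left(-30\right) \left(-3358\right) = 100740$)
$\left(g{\left(-399,-245 \right)} - 331572\right) + w = \left(168 - 331572\right) + 100740 = -331404 + 100740 = -230664$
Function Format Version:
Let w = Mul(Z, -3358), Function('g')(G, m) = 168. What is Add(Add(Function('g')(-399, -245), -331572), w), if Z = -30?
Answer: -230664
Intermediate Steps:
w = 100740 (w = Mul(-30, -3358) = 100740)
Add(Add(Function('g')(-399, -245), -331572), w) = Add(Add(168, -331572), 100740) = Add(-331404, 100740) = -230664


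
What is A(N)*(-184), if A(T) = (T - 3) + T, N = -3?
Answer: 1656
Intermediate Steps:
A(T) = -3 + 2*T (A(T) = (-3 + T) + T = -3 + 2*T)
A(N)*(-184) = (-3 + 2*(-3))*(-184) = (-3 - 6)*(-184) = -9*(-184) = 1656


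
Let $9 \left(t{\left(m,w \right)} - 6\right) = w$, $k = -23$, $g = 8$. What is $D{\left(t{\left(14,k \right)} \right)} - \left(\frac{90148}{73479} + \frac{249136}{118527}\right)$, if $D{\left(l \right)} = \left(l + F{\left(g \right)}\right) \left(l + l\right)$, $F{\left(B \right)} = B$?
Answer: $\frac{5918772356422}{78383208897} \approx 75.511$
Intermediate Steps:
$t{\left(m,w \right)} = 6 + \frac{w}{9}$
$D{\left(l \right)} = 2 l \left(8 + l\right)$ ($D{\left(l \right)} = \left(l + 8\right) \left(l + l\right) = \left(8 + l\right) 2 l = 2 l \left(8 + l\right)$)
$D{\left(t{\left(14,k \right)} \right)} - \left(\frac{90148}{73479} + \frac{249136}{118527}\right) = 2 \left(6 + \frac{1}{9} \left(-23\right)\right) \left(8 + \left(6 + \frac{1}{9} \left(-23\right)\right)\right) - \left(\frac{90148}{73479} + \frac{249136}{118527}\right) = 2 \left(6 - \frac{23}{9}\right) \left(8 + \left(6 - \frac{23}{9}\right)\right) - \frac{3221248460}{967693937} = 2 \cdot \frac{31}{9} \left(8 + \frac{31}{9}\right) - \frac{3221248460}{967693937} = 2 \cdot \frac{31}{9} \cdot \frac{103}{9} - \frac{3221248460}{967693937} = \frac{6386}{81} - \frac{3221248460}{967693937} = \frac{5918772356422}{78383208897}$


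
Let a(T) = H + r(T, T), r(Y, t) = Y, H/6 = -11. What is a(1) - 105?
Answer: -170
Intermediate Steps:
H = -66 (H = 6*(-11) = -66)
a(T) = -66 + T
a(1) - 105 = (-66 + 1) - 105 = -65 - 105 = -170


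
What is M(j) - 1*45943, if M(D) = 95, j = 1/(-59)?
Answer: -45848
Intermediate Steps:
j = -1/59 ≈ -0.016949
M(j) - 1*45943 = 95 - 1*45943 = 95 - 45943 = -45848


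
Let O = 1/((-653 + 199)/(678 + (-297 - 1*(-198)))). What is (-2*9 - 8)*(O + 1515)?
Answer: -8934003/227 ≈ -39357.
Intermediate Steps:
O = -579/454 (O = 1/(-454/(678 + (-297 + 198))) = 1/(-454/(678 - 99)) = 1/(-454/579) = -579/454 ≈ -1.2753)
(-2*9 - 8)*(O + 1515) = (-2*9 - 8)*(-579/454 + 1515) = (-18 - 8)*(687231/454) = -26*687231/454 = -8934003/227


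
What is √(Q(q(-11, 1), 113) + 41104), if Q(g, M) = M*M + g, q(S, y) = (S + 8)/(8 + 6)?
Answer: √10559066/14 ≈ 232.11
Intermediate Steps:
q(S, y) = 4/7 + S/14 (q(S, y) = (8 + S)/14 = (8 + S)*(1/14) = 4/7 + S/14)
Q(g, M) = g + M² (Q(g, M) = M² + g = g + M²)
√(Q(q(-11, 1), 113) + 41104) = √(((4/7 + (1/14)*(-11)) + 113²) + 41104) = √(((4/7 - 11/14) + 12769) + 41104) = √((-3/14 + 12769) + 41104) = √(178763/14 + 41104) = √(754219/14) = √10559066/14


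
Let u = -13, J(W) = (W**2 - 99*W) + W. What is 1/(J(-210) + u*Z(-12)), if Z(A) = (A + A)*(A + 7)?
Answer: 1/63120 ≈ 1.5843e-5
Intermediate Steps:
J(W) = W**2 - 98*W
Z(A) = 2*A*(7 + A) (Z(A) = (2*A)*(7 + A) = 2*A*(7 + A))
1/(J(-210) + u*Z(-12)) = 1/(-210*(-98 - 210) - 26*(-12)*(7 - 12)) = 1/(-210*(-308) - 26*(-12)*(-5)) = 1/(64680 - 13*120) = 1/(64680 - 1560) = 1/63120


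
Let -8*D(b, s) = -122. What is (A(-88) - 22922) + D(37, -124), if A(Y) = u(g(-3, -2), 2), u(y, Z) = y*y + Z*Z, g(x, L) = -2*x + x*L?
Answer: -91035/4 ≈ -22759.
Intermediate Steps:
g(x, L) = -2*x + L*x
u(y, Z) = Z**2 + y**2 (u(y, Z) = y**2 + Z**2 = Z**2 + y**2)
A(Y) = 148 (A(Y) = 2**2 + (-3*(-2 - 2))**2 = 4 + (-3*(-4))**2 = 4 + 12**2 = 4 + 144 = 148)
D(b, s) = 61/4 (D(b, s) = -1/8*(-122) = 61/4)
(A(-88) - 22922) + D(37, -124) = (148 - 22922) + 61/4 = -22774 + 61/4 = -91035/4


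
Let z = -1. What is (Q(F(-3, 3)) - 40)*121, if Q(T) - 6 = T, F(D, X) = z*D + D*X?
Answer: -4840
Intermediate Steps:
F(D, X) = -D + D*X
Q(T) = 6 + T
(Q(F(-3, 3)) - 40)*121 = ((6 - 3*(-1 + 3)) - 40)*121 = ((6 - 3*2) - 40)*121 = ((6 - 6) - 40)*121 = (0 - 40)*121 = -40*121 = -4840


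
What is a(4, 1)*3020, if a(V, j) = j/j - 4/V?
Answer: 0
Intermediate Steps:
a(V, j) = 1 - 4/V
a(4, 1)*3020 = ((-4 + 4)/4)*3020 = ((1/4)*0)*3020 = 0*3020 = 0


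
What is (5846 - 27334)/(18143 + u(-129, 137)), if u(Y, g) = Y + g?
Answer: -21488/18151 ≈ -1.1838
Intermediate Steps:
(5846 - 27334)/(18143 + u(-129, 137)) = (5846 - 27334)/(18143 + (-129 + 137)) = -21488/(18143 + 8) = -21488/18151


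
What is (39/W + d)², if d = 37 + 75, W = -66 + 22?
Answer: 23902321/1936 ≈ 12346.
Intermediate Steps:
W = -44
d = 112
(39/W + d)² = (39/(-44) + 112)² = (39*(-1/44) + 112)² = (-39/44 + 112)² = (4889/44)² = 23902321/1936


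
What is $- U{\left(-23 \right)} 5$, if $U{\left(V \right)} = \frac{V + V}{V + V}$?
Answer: $-5$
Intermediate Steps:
$U{\left(V \right)} = 1$ ($U{\left(V \right)} = \frac{2 V}{2 V} = 2 V \frac{1}{2 V} = 1$)
$- U{\left(-23 \right)} 5 = \left(-1\right) 1 \cdot 5 = \left(-1\right) 5 = -5$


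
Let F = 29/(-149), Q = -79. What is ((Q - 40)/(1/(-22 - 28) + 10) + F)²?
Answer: 811838842441/5528071201 ≈ 146.86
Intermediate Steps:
F = -29/149 (F = 29*(-1/149) = -29/149 ≈ -0.19463)
((Q - 40)/(1/(-22 - 28) + 10) + F)² = ((-79 - 40)/(1/(-22 - 28) + 10) - 29/149)² = (-119/(1/(-50) + 10) - 29/149)² = (-119/(-1/50 + 10) - 29/149)² = (-119/499/50 - 29/149)² = (-119*50/499 - 29/149)² = (-5950/499 - 29/149)² = (-901021/74351)² = 811838842441/5528071201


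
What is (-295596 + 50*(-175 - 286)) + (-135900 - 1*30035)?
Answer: -484581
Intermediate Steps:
(-295596 + 50*(-175 - 286)) + (-135900 - 1*30035) = (-295596 + 50*(-461)) + (-135900 - 30035) = (-295596 - 23050) - 165935 = -318646 - 165935 = -484581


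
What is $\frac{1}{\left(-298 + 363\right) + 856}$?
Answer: $\frac{1}{921} \approx 0.0010858$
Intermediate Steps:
$\frac{1}{\left(-298 + 363\right) + 856} = \frac{1}{65 + 856} = \frac{1}{921}$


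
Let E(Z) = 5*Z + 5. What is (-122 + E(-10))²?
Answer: 27889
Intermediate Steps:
E(Z) = 5 + 5*Z
(-122 + E(-10))² = (-122 + (5 + 5*(-10)))² = (-122 + (5 - 50))² = (-122 - 45)² = (-167)² = 27889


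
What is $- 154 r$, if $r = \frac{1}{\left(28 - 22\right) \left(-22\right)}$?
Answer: $\frac{7}{6} \approx 1.1667$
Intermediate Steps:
$r = - \frac{1}{132}$ ($r = \frac{1}{6 \left(-22\right)} = \frac{1}{-132} = - \frac{1}{132} \approx -0.0075758$)
$- 154 r = \left(-154\right) \left(- \frac{1}{132}\right) = \frac{7}{6}$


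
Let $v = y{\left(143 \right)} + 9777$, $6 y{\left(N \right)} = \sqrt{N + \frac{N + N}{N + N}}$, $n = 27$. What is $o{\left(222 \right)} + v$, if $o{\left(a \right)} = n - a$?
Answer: $9584$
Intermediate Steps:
$y{\left(N \right)} = \frac{\sqrt{1 + N}}{6}$ ($y{\left(N \right)} = \frac{\sqrt{N + \frac{N + N}{N + N}}}{6} = \frac{\sqrt{N + \frac{2 N}{2 N}}}{6} = \frac{\sqrt{N + 2 N \frac{1}{2 N}}}{6} = \frac{\sqrt{N + 1}}{6} = \frac{\sqrt{1 + N}}{6}$)
$o{\left(a \right)} = 27 - a$
$v = 9779$ ($v = \frac{\sqrt{1 + 143}}{6} + 9777 = \frac{\sqrt{144}}{6} + 9777 = \frac{1}{6} \cdot 12 + 9777 = 2 + 9777 = 9779$)
$o{\left(222 \right)} + v = \left(27 - 222\right) + 9779 = -195 + 9779 = 9584$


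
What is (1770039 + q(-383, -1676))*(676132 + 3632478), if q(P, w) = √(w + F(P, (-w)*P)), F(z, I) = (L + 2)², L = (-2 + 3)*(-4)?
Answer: 7626407735790 + 8617220*I*√418 ≈ 7.6264e+12 + 1.7618e+8*I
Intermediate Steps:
L = -4 (L = 1*(-4) = -4)
F(z, I) = 4 (F(z, I) = (-4 + 2)² = (-2)² = 4)
q(P, w) = √(4 + w) (q(P, w) = √(w + 4) = √(4 + w))
(1770039 + q(-383, -1676))*(676132 + 3632478) = (1770039 + √(4 - 1676))*(676132 + 3632478) = (1770039 + √(-1672))*4308610 = (1770039 + 2*I*√418)*4308610 = 7626407735790 + 8617220*I*√418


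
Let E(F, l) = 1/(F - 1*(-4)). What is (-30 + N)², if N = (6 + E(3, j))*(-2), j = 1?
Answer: 87616/49 ≈ 1788.1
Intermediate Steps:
E(F, l) = 1/(4 + F) (E(F, l) = 1/(F + 4) = 1/(4 + F))
N = -86/7 (N = (6 + 1/(4 + 3))*(-2) = (6 + 1/7)*(-2) = (6 + ⅐)*(-2) = (43/7)*(-2) = -86/7 ≈ -12.286)
(-30 + N)² = (-30 - 86/7)² = (-296/7)² = 87616/49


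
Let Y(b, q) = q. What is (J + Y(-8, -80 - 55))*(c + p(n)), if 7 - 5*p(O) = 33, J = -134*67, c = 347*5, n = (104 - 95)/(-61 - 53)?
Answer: -78818337/5 ≈ -1.5764e+7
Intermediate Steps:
n = -3/38 (n = 9/(-114) = 9*(-1/114) = -3/38 ≈ -0.078947)
c = 1735
J = -8978
p(O) = -26/5 (p(O) = 7/5 - 1/5*33 = 7/5 - 33/5 = -26/5)
(J + Y(-8, -80 - 55))*(c + p(n)) = (-8978 + (-80 - 55))*(1735 - 26/5) = (-8978 - 135)*(8649/5) = -9113*8649/5 = -78818337/5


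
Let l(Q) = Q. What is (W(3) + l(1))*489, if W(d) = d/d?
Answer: 978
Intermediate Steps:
W(d) = 1
(W(3) + l(1))*489 = (1 + 1)*489 = 2*489 = 978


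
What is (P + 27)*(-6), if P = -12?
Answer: -90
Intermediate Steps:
(P + 27)*(-6) = (-12 + 27)*(-6) = 15*(-6) = -90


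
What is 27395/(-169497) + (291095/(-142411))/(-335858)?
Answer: -1310250048583795/8107020092020086 ≈ -0.16162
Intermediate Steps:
27395/(-169497) + (291095/(-142411))/(-335858) = 27395*(-1/169497) + (291095*(-1/142411))*(-1/335858) = -27395/169497 - 291095/142411*(-1/335858) = -27395/169497 + 291095/47829873638 = -1310250048583795/8107020092020086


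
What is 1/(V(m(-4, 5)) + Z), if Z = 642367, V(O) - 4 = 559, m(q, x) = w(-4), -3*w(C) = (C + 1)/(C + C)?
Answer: 1/642930 ≈ 1.5554e-6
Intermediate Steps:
w(C) = -(1 + C)/(6*C) (w(C) = -(C + 1)/(3*(C + C)) = -(1 + C)/(3*(2*C)) = -(1 + C)*1/(2*C)/3 = -(1 + C)/(6*C))
m(q, x) = -1/8 (m(q, x) = (1/6)*(-1 - 1*(-4))/(-4) = (1/6)*(-1/4)*(-1 + 4) = (1/6)*(-1/4)*3 = -1/8)
V(O) = 563 (V(O) = 4 + 559 = 563)
1/(V(m(-4, 5)) + Z) = 1/(563 + 642367) = 1/642930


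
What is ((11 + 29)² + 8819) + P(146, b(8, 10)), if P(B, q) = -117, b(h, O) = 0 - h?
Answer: 10302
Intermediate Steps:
b(h, O) = -h
((11 + 29)² + 8819) + P(146, b(8, 10)) = ((11 + 29)² + 8819) - 117 = (40² + 8819) - 117 = (1600 + 8819) - 117 = 10419 - 117 = 10302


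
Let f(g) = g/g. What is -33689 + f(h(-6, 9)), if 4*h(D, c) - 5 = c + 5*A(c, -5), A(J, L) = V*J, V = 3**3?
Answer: -33688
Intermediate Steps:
V = 27
A(J, L) = 27*J
h(D, c) = 5/4 + 34*c (h(D, c) = 5/4 + (c + 5*(27*c))/4 = 5/4 + (c + 135*c)/4 = 5/4 + (136*c)/4 = 5/4 + 34*c)
f(g) = 1
-33689 + f(h(-6, 9)) = -33689 + 1 = -33688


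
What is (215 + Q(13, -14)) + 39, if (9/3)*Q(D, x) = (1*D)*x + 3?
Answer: 583/3 ≈ 194.33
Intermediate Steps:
Q(D, x) = 1 + D*x/3 (Q(D, x) = ((1*D)*x + 3)/3 = (D*x + 3)/3 = (3 + D*x)/3 = 1 + D*x/3)
(215 + Q(13, -14)) + 39 = (215 + (1 + (⅓)*13*(-14))) + 39 = (215 + (1 - 182/3)) + 39 = (215 - 179/3) + 39 = 466/3 + 39 = 583/3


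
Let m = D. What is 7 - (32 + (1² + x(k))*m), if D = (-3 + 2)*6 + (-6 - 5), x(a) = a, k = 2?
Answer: 26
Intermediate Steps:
D = -17 (D = -1*6 - 11 = -6 - 11 = -17)
m = -17
7 - (32 + (1² + x(k))*m) = 7 - (32 + (1² + 2)*(-17)) = 7 - (32 + (1 + 2)*(-17)) = 7 - (32 + 3*(-17)) = 7 - (32 - 51) = 7 - 1*(-19) = 7 + 19 = 26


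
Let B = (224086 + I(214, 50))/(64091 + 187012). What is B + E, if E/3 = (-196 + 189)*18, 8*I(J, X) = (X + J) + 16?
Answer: -31564271/83701 ≈ -377.11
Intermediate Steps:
I(J, X) = 2 + J/8 + X/8 (I(J, X) = ((X + J) + 16)/8 = ((J + X) + 16)/8 = (16 + J + X)/8 = 2 + J/8 + X/8)
B = 74707/83701 (B = (224086 + (2 + (⅛)*214 + (⅛)*50))/(64091 + 187012) = (224086 + (2 + 107/4 + 25/4))/251103 = (224086 + 35)*(1/251103) = 224121*(1/251103) = 74707/83701 ≈ 0.89255)
E = -378 (E = 3*((-196 + 189)*18) = 3*(-7*18) = 3*(-126) = -378)
B + E = 74707/83701 - 378 = -31564271/83701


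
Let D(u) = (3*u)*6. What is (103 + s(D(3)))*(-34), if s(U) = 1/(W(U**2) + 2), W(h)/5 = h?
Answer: -25533099/7291 ≈ -3502.0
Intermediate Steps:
W(h) = 5*h
D(u) = 18*u
s(U) = 1/(2 + 5*U**2) (s(U) = 1/(5*U**2 + 2) = 1/(2 + 5*U**2))
(103 + s(D(3)))*(-34) = (103 + 1/(2 + 5*(18*3)**2))*(-34) = (103 + 1/(2 + 5*54**2))*(-34) = (103 + 1/(2 + 5*2916))*(-34) = (103 + 1/(2 + 14580))*(-34) = (103 + 1/14582)*(-34) = (1501947/14582)*(-34) = -25533099/7291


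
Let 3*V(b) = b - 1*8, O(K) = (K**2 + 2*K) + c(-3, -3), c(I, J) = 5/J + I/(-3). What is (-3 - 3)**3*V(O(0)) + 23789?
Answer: 24413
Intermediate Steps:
c(I, J) = 5/J - I/3 (c(I, J) = 5/J + I*(-1/3) = 5/J - I/3)
O(K) = -2/3 + K**2 + 2*K (O(K) = (K**2 + 2*K) + (5/(-3) - 1/3*(-3)) = (K**2 + 2*K) + (5*(-1/3) + 1) = (K**2 + 2*K) + (-5/3 + 1) = (K**2 + 2*K) - 2/3 = -2/3 + K**2 + 2*K)
V(b) = -8/3 + b/3 (V(b) = (b - 1*8)/3 = (b - 8)/3 = (-8 + b)/3 = -8/3 + b/3)
(-3 - 3)**3*V(O(0)) + 23789 = (-3 - 3)**3*(-8/3 + (-2/3 + 0**2 + 2*0)/3) + 23789 = (-6)**3*(-8/3 + (-2/3 + 0 + 0)/3) + 23789 = -216*(-8/3 + (1/3)*(-2/3)) + 23789 = -216*(-8/3 - 2/9) + 23789 = -216*(-26/9) + 23789 = 624 + 23789 = 24413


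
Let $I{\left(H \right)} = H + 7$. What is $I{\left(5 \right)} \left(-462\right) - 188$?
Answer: $-5732$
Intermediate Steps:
$I{\left(H \right)} = 7 + H$
$I{\left(5 \right)} \left(-462\right) - 188 = \left(7 + 5\right) \left(-462\right) - 188 = 12 \left(-462\right) - 188 = -5544 - 188 = -5732$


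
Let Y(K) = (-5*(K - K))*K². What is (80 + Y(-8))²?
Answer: 6400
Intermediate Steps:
Y(K) = 0 (Y(K) = (-5*0)*K² = 0*K² = 0)
(80 + Y(-8))² = (80 + 0)² = 80² = 6400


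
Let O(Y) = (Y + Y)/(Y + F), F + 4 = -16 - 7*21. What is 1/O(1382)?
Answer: 1215/2764 ≈ 0.43958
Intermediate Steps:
F = -167 (F = -4 + (-16 - 7*21) = -4 + (-16 - 147) = -4 - 163 = -167)
O(Y) = 2*Y/(-167 + Y) (O(Y) = (Y + Y)/(Y - 167) = (2*Y)/(-167 + Y) = 2*Y/(-167 + Y))
1/O(1382) = 1/(2*1382/(-167 + 1382)) = 1/(2*1382/1215) = 1/(2*1382*(1/1215)) = 1/(2764/1215) = 1215/2764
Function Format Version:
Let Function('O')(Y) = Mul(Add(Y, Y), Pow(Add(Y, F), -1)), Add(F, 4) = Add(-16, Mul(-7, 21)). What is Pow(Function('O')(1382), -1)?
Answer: Rational(1215, 2764) ≈ 0.43958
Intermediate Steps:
F = -167 (F = Add(-4, Add(-16, Mul(-7, 21))) = Add(-4, Add(-16, -147)) = Add(-4, -163) = -167)
Function('O')(Y) = Mul(2, Y, Pow(Add(-167, Y), -1)) (Function('O')(Y) = Mul(Add(Y, Y), Pow(Add(Y, -167), -1)) = Mul(Mul(2, Y), Pow(Add(-167, Y), -1)) = Mul(2, Y, Pow(Add(-167, Y), -1)))
Pow(Function('O')(1382), -1) = Pow(Mul(2, 1382, Pow(Add(-167, 1382), -1)), -1) = Pow(Mul(2, 1382, Pow(1215, -1)), -1) = Pow(Mul(2, 1382, Rational(1, 1215)), -1) = Pow(Rational(2764, 1215), -1) = Rational(1215, 2764)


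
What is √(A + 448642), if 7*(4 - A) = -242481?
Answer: √23681021/7 ≈ 695.19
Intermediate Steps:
A = 242509/7 (A = 4 - ⅐*(-242481) = 4 + 242481/7 = 242509/7 ≈ 34644.)
√(A + 448642) = √(242509/7 + 448642) = √(3383003/7) = √23681021/7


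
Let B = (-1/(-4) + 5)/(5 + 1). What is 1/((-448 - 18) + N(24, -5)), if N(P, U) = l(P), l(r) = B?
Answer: -8/3721 ≈ -0.0021500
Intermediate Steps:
B = 7/8 (B = (-1*(-1/4) + 5)/6 = (1/4 + 5)*(1/6) = (21/4)*(1/6) = 7/8 ≈ 0.87500)
l(r) = 7/8
N(P, U) = 7/8
1/((-448 - 18) + N(24, -5)) = 1/((-448 - 18) + 7/8) = 1/(-466 + 7/8) = 1/(-3721/8) = -8/3721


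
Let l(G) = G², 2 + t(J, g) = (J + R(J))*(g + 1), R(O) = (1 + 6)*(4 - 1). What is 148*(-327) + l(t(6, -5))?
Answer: -36296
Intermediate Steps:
R(O) = 21 (R(O) = 7*3 = 21)
t(J, g) = -2 + (1 + g)*(21 + J) (t(J, g) = -2 + (J + 21)*(g + 1) = -2 + (21 + J)*(1 + g) = -2 + (1 + g)*(21 + J))
148*(-327) + l(t(6, -5)) = 148*(-327) + (19 + 6 + 21*(-5) + 6*(-5))² = -48396 + (19 + 6 - 105 - 30)² = -48396 + (-110)² = -48396 + 12100 = -36296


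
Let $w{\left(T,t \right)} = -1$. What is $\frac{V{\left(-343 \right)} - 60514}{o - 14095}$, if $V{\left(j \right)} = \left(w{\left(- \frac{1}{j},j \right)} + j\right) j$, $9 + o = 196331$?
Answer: $\frac{57478}{182227} \approx 0.31542$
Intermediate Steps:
$o = 196322$ ($o = -9 + 196331 = 196322$)
$V{\left(j \right)} = j \left(-1 + j\right)$ ($V{\left(j \right)} = \left(-1 + j\right) j = j \left(-1 + j\right)$)
$\frac{V{\left(-343 \right)} - 60514}{o - 14095} = \frac{- 343 \left(-1 - 343\right) - 60514}{196322 - 14095} = \frac{\left(-343\right) \left(-344\right) - 60514}{182227} = \left(117992 - 60514\right) \frac{1}{182227} = 57478 \cdot \frac{1}{182227} = \frac{57478}{182227}$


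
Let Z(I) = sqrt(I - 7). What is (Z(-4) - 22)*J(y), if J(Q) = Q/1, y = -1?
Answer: 22 - I*sqrt(11) ≈ 22.0 - 3.3166*I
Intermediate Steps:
Z(I) = sqrt(-7 + I)
J(Q) = Q (J(Q) = Q*1 = Q)
(Z(-4) - 22)*J(y) = (sqrt(-7 - 4) - 22)*(-1) = (sqrt(-11) - 22)*(-1) = (I*sqrt(11) - 22)*(-1) = (-22 + I*sqrt(11))*(-1) = 22 - I*sqrt(11)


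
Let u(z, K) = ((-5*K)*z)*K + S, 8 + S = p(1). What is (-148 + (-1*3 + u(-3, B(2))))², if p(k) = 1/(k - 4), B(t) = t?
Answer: 88804/9 ≈ 9867.1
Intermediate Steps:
p(k) = 1/(-4 + k)
S = -25/3 (S = -8 + 1/(-4 + 1) = -8 + 1/(-3) = -8 - ⅓ = -25/3 ≈ -8.3333)
u(z, K) = -25/3 - 5*z*K² (u(z, K) = ((-5*K)*z)*K - 25/3 = (-5*K*z)*K - 25/3 = -5*z*K² - 25/3 = -25/3 - 5*z*K²)
(-148 + (-1*3 + u(-3, B(2))))² = (-148 + (-1*3 + (-25/3 - 5*(-3)*2²)))² = (-148 + (-3 + (-25/3 - 5*(-3)*4)))² = (-148 + (-3 + (-25/3 + 60)))² = (-148 + (-3 + 155/3))² = (-148 + 146/3)² = (-298/3)² = 88804/9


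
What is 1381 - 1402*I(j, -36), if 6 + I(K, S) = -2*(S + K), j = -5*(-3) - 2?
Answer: -54699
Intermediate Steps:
j = 13 (j = 15 - 2 = 13)
I(K, S) = -6 - 2*K - 2*S (I(K, S) = -6 - 2*(S + K) = -6 - 2*(K + S) = -6 + (-2*K - 2*S) = -6 - 2*K - 2*S)
1381 - 1402*I(j, -36) = 1381 - 1402*(-6 - 2*13 - 2*(-36)) = 1381 - 1402*(-6 - 26 + 72) = 1381 - 1402*40 = 1381 - 56080 = -54699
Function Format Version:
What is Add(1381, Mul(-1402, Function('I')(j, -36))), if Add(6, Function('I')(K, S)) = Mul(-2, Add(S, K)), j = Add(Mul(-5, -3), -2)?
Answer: -54699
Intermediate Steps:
j = 13 (j = Add(15, -2) = 13)
Function('I')(K, S) = Add(-6, Mul(-2, K), Mul(-2, S)) (Function('I')(K, S) = Add(-6, Mul(-2, Add(S, K))) = Add(-6, Mul(-2, Add(K, S))) = Add(-6, Add(Mul(-2, K), Mul(-2, S))) = Add(-6, Mul(-2, K), Mul(-2, S)))
Add(1381, Mul(-1402, Function('I')(j, -36))) = Add(1381, Mul(-1402, Add(-6, Mul(-2, 13), Mul(-2, -36)))) = Add(1381, Mul(-1402, Add(-6, -26, 72))) = Add(1381, Mul(-1402, 40)) = Add(1381, -56080) = -54699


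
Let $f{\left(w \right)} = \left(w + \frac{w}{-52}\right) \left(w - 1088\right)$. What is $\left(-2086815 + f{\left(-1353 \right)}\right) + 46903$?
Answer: $\frac{62360899}{52} \approx 1.1992 \cdot 10^{6}$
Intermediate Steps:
$f{\left(w \right)} = \frac{51 w \left(-1088 + w\right)}{52}$ ($f{\left(w \right)} = \left(w + w \left(- \frac{1}{52}\right)\right) \left(-1088 + w\right) = \left(w - \frac{w}{52}\right) \left(-1088 + w\right) = \frac{51 w}{52} \left(-1088 + w\right) = \frac{51 w \left(-1088 + w\right)}{52}$)
$\left(-2086815 + f{\left(-1353 \right)}\right) + 46903 = \left(-2086815 + \frac{51}{52} \left(-1353\right) \left(-1088 - 1353\right)\right) + 46903 = \left(-2086815 + \frac{51}{52} \left(-1353\right) \left(-2441\right)\right) + 46903 = \left(-2086815 + \frac{168436323}{52}\right) + 46903 = \frac{59921943}{52} + 46903 = \frac{62360899}{52}$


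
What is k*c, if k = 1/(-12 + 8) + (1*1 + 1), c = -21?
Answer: -147/4 ≈ -36.750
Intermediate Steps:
k = 7/4 (k = 1/(-4) + (1 + 1) = -¼ + 2 = 7/4 ≈ 1.7500)
k*c = (7/4)*(-21) = -147/4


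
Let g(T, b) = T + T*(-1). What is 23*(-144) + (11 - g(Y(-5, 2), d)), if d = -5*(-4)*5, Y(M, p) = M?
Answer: -3301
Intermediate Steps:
d = 100 (d = 20*5 = 100)
g(T, b) = 0 (g(T, b) = T - T = 0)
23*(-144) + (11 - g(Y(-5, 2), d)) = 23*(-144) + (11 - 1*0) = -3312 + (11 + 0) = -3312 + 11 = -3301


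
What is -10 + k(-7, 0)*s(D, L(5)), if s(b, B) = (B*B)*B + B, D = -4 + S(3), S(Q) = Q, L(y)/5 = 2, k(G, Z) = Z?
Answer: -10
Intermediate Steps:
L(y) = 10 (L(y) = 5*2 = 10)
D = -1 (D = -4 + 3 = -1)
s(b, B) = B + B³ (s(b, B) = B²*B + B = B³ + B = B + B³)
-10 + k(-7, 0)*s(D, L(5)) = -10 + 0*(10 + 10³) = -10 + 0*(10 + 1000) = -10 + 0*1010 = -10 + 0 = -10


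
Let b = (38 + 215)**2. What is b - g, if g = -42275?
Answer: 106284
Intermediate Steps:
b = 64009 (b = 253**2 = 64009)
b - g = 64009 - 1*(-42275) = 64009 + 42275 = 106284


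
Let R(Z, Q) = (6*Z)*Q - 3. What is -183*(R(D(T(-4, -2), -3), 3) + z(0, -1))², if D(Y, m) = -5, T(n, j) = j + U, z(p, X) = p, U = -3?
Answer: -1582767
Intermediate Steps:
T(n, j) = -3 + j (T(n, j) = j - 3 = -3 + j)
R(Z, Q) = -3 + 6*Q*Z (R(Z, Q) = 6*Q*Z - 3 = -3 + 6*Q*Z)
-183*(R(D(T(-4, -2), -3), 3) + z(0, -1))² = -183*((-3 + 6*3*(-5)) + 0)² = -183*((-3 - 90) + 0)² = -183*(-93 + 0)² = -183*(-93)² = -183*8649 = -1582767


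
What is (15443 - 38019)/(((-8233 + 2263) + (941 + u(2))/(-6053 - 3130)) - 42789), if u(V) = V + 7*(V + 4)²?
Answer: 51828852/111938773 ≈ 0.46301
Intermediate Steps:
u(V) = V + 7*(4 + V)²
(15443 - 38019)/(((-8233 + 2263) + (941 + u(2))/(-6053 - 3130)) - 42789) = (15443 - 38019)/(((-8233 + 2263) + (941 + (2 + 7*(4 + 2)²))/(-6053 - 3130)) - 42789) = -22576/((-5970 + (941 + (2 + 7*6²))/(-9183)) - 42789) = -22576/((-5970 + (941 + (2 + 7*36))*(-1/9183)) - 42789) = -22576/((-5970 + (941 + (2 + 252))*(-1/9183)) - 42789) = -22576/((-5970 + (941 + 254)*(-1/9183)) - 42789) = -22576/((-5970 + 1195*(-1/9183)) - 42789) = -22576/((-5970 - 1195/9183) - 42789) = -22576/(-54823705/9183 - 42789) = -22576/(-447755092/9183) = -22576*(-9183/447755092) = 51828852/111938773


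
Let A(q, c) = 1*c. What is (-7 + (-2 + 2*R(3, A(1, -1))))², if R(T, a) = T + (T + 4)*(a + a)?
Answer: 961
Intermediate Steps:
A(q, c) = c
R(T, a) = T + 2*a*(4 + T) (R(T, a) = T + (4 + T)*(2*a) = T + 2*a*(4 + T))
(-7 + (-2 + 2*R(3, A(1, -1))))² = (-7 + (-2 + 2*(3 + 8*(-1) + 2*3*(-1))))² = (-7 + (-2 + 2*(3 - 8 - 6)))² = (-7 + (-2 + 2*(-11)))² = (-7 + (-2 - 22))² = (-7 - 24)² = (-31)² = 961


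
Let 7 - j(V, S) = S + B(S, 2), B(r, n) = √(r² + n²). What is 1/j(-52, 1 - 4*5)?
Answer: 26/311 + √365/311 ≈ 0.14503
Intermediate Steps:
B(r, n) = √(n² + r²)
j(V, S) = 7 - S - √(4 + S²) (j(V, S) = 7 - (S + √(2² + S²)) = 7 - (S + √(4 + S²)) = 7 + (-S - √(4 + S²)) = 7 - S - √(4 + S²))
1/j(-52, 1 - 4*5) = 1/(7 - (1 - 4*5) - √(4 + (1 - 4*5)²)) = 1/(7 - (1 - 20) - √(4 + (1 - 20)²)) = 1/(7 - 1*(-19) - √(4 + (-19)²)) = 1/(7 + 19 - √(4 + 361)) = 1/(7 + 19 - √365) = 1/(26 - √365)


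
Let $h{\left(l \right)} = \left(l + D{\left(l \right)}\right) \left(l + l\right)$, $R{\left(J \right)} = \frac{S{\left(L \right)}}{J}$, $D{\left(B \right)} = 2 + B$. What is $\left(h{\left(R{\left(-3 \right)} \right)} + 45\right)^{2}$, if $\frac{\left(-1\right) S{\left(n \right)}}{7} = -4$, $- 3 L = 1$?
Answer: $\frac{10272025}{81} \approx 1.2682 \cdot 10^{5}$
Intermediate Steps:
$L = - \frac{1}{3}$ ($L = \left(- \frac{1}{3}\right) 1 = - \frac{1}{3} \approx -0.33333$)
$S{\left(n \right)} = 28$ ($S{\left(n \right)} = \left(-7\right) \left(-4\right) = 28$)
$R{\left(J \right)} = \frac{28}{J}$
$h{\left(l \right)} = 2 l \left(2 + 2 l\right)$ ($h{\left(l \right)} = \left(l + \left(2 + l\right)\right) \left(l + l\right) = \left(2 + 2 l\right) 2 l = 2 l \left(2 + 2 l\right)$)
$\left(h{\left(R{\left(-3 \right)} \right)} + 45\right)^{2} = \left(4 \frac{28}{-3} \left(1 + \frac{28}{-3}\right) + 45\right)^{2} = \left(4 \cdot 28 \left(- \frac{1}{3}\right) \left(1 + 28 \left(- \frac{1}{3}\right)\right) + 45\right)^{2} = \left(4 \left(- \frac{28}{3}\right) \left(1 - \frac{28}{3}\right) + 45\right)^{2} = \left(4 \left(- \frac{28}{3}\right) \left(- \frac{25}{3}\right) + 45\right)^{2} = \left(\frac{2800}{9} + 45\right)^{2} = \left(\frac{3205}{9}\right)^{2} = \frac{10272025}{81}$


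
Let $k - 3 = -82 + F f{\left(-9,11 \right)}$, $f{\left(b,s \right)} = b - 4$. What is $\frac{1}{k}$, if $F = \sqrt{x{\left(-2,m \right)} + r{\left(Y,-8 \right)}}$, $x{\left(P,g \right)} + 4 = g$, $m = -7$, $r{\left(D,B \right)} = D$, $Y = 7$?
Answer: $- \frac{79}{6917} + \frac{26 i}{6917} \approx -0.011421 + 0.0037589 i$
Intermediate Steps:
$x{\left(P,g \right)} = -4 + g$
$f{\left(b,s \right)} = -4 + b$ ($f{\left(b,s \right)} = b - 4 = -4 + b$)
$F = 2 i$ ($F = \sqrt{\left(-4 - 7\right) + 7} = \sqrt{-11 + 7} = \sqrt{-4} = 2 i \approx 2.0 i$)
$k = -79 - 26 i$ ($k = 3 - \left(82 - 2 i \left(-4 - 9\right)\right) = 3 - \left(82 - 2 i \left(-13\right)\right) = 3 - \left(82 + 26 i\right) = -79 - 26 i \approx -79.0 - 26.0 i$)
$\frac{1}{k} = \frac{1}{-79 - 26 i} = \frac{-79 + 26 i}{6917}$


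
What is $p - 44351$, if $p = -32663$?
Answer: $-77014$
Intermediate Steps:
$p - 44351 = -32663 - 44351 = -77014$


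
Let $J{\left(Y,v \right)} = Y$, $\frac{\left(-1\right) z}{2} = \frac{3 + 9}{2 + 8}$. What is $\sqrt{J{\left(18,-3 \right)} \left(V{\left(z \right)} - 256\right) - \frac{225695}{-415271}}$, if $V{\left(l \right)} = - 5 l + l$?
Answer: $\frac{i \sqrt{19118913266829455}}{2076355} \approx 66.593 i$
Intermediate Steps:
$z = - \frac{12}{5}$ ($z = - 2 \frac{3 + 9}{2 + 8} = - 2 \cdot \frac{12}{10} = - 2 \cdot 12 \cdot \frac{1}{10} = \left(-2\right) \frac{6}{5} = - \frac{12}{5} \approx -2.4$)
$V{\left(l \right)} = - 4 l$
$\sqrt{J{\left(18,-3 \right)} \left(V{\left(z \right)} - 256\right) - \frac{225695}{-415271}} = \sqrt{18 \left(\left(-4\right) \left(- \frac{12}{5}\right) - 256\right) - \frac{225695}{-415271}} = \sqrt{18 \left(\frac{48}{5} - 256\right) - - \frac{225695}{415271}} = \sqrt{18 \left(- \frac{1232}{5}\right) + \frac{225695}{415271}} = \sqrt{- \frac{22176}{5} + \frac{225695}{415271}} = \sqrt{- \frac{9207921221}{2076355}} = \frac{i \sqrt{19118913266829455}}{2076355}$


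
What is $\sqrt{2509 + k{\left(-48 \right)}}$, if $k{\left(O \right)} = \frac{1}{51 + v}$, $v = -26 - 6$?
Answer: $\frac{2 \sqrt{226442}}{19} \approx 50.09$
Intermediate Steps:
$v = -32$
$k{\left(O \right)} = \frac{1}{19}$ ($k{\left(O \right)} = \frac{1}{51 - 32} = \frac{1}{19}$)
$\sqrt{2509 + k{\left(-48 \right)}} = \sqrt{2509 + \frac{1}{19}} = \sqrt{\frac{47672}{19}} = \frac{2 \sqrt{226442}}{19}$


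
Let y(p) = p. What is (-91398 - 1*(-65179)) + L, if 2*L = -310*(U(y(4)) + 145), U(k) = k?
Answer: -49314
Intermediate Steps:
L = -23095 (L = (-310*(4 + 145))/2 = (-310*149)/2 = (½)*(-46190) = -23095)
(-91398 - 1*(-65179)) + L = (-91398 - 1*(-65179)) - 23095 = (-91398 + 65179) - 23095 = -26219 - 23095 = -49314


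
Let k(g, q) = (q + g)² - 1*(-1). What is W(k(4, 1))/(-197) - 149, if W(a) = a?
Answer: -29379/197 ≈ -149.13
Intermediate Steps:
k(g, q) = 1 + (g + q)² (k(g, q) = (g + q)² + 1 = 1 + (g + q)²)
W(k(4, 1))/(-197) - 149 = (1 + (4 + 1)²)/(-197) - 149 = (1 + 5²)*(-1/197) - 149 = (1 + 25)*(-1/197) - 149 = 26*(-1/197) - 149 = -26/197 - 149 = -29379/197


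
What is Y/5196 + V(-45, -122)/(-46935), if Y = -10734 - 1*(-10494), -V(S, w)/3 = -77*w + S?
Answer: 3735217/6774285 ≈ 0.55138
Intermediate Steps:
V(S, w) = -3*S + 231*w (V(S, w) = -3*(-77*w + S) = -3*(S - 77*w) = -3*S + 231*w)
Y = -240 (Y = -10734 + 10494 = -240)
Y/5196 + V(-45, -122)/(-46935) = -240/5196 + (-3*(-45) + 231*(-122))/(-46935) = -240*1/5196 + (135 - 28182)*(-1/46935) = -20/433 - 28047*(-1/46935) = -20/433 + 9349/15645 = 3735217/6774285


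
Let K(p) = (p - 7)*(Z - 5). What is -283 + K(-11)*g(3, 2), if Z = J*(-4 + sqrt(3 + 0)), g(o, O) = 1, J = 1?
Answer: -121 - 18*sqrt(3) ≈ -152.18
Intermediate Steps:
Z = -4 + sqrt(3) (Z = 1*(-4 + sqrt(3 + 0)) = 1*(-4 + sqrt(3)) = -4 + sqrt(3) ≈ -2.2679)
K(p) = (-9 + sqrt(3))*(-7 + p) (K(p) = (p - 7)*((-4 + sqrt(3)) - 5) = (-7 + p)*(-9 + sqrt(3)) = (-9 + sqrt(3))*(-7 + p))
-283 + K(-11)*g(3, 2) = -283 + (63 - 9*(-11) - 7*sqrt(3) - 11*sqrt(3))*1 = -283 + (63 + 99 - 7*sqrt(3) - 11*sqrt(3))*1 = -283 + (162 - 18*sqrt(3))*1 = -283 + (162 - 18*sqrt(3)) = -121 - 18*sqrt(3)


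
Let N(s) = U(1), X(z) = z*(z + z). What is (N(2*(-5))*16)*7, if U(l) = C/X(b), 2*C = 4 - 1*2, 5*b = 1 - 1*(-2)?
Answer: 1400/9 ≈ 155.56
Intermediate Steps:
b = ⅗ (b = (1 - 1*(-2))/5 = (1 + 2)/5 = (⅕)*3 = ⅗ ≈ 0.60000)
C = 1 (C = (4 - 1*2)/2 = (4 - 2)/2 = (½)*2 = 1)
X(z) = 2*z² (X(z) = z*(2*z) = 2*z²)
U(l) = 25/18 (U(l) = 1/(2*(⅗)²) = 1/(2*(9/25)) = 1/(18/25) = 1*(25/18) = 25/18)
N(s) = 25/18
(N(2*(-5))*16)*7 = ((25/18)*16)*7 = (200/9)*7 = 1400/9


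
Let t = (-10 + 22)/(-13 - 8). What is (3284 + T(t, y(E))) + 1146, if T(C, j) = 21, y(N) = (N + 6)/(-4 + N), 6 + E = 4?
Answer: 4451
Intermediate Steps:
E = -2 (E = -6 + 4 = -2)
y(N) = (6 + N)/(-4 + N)
t = -4/7 (t = 12/(-21) = 12*(-1/21) = -4/7 ≈ -0.57143)
(3284 + T(t, y(E))) + 1146 = (3284 + 21) + 1146 = 3305 + 1146 = 4451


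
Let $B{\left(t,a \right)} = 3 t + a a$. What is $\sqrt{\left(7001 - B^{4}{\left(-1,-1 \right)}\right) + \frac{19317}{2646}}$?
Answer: $\frac{\sqrt{12334418}}{42} \approx 83.62$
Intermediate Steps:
$B{\left(t,a \right)} = a^{2} + 3 t$ ($B{\left(t,a \right)} = 3 t + a^{2} = a^{2} + 3 t$)
$\sqrt{\left(7001 - B^{4}{\left(-1,-1 \right)}\right) + \frac{19317}{2646}} = \sqrt{\left(7001 - \left(\left(-1\right)^{2} + 3 \left(-1\right)\right)^{4}\right) + \frac{19317}{2646}} = \sqrt{\left(7001 - \left(1 - 3\right)^{4}\right) + 19317 \cdot \frac{1}{2646}} = \sqrt{\left(7001 - \left(-2\right)^{4}\right) + \frac{6439}{882}} = \sqrt{\left(7001 - 16\right) + \frac{6439}{882}} = \sqrt{6985 + \frac{6439}{882}} = \sqrt{\frac{6167209}{882}} = \frac{\sqrt{12334418}}{42}$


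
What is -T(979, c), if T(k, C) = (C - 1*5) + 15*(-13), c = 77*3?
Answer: -31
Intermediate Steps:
c = 231
T(k, C) = -200 + C (T(k, C) = (C - 5) - 195 = (-5 + C) - 195 = -200 + C)
-T(979, c) = -(-200 + 231) = -1*31 = -31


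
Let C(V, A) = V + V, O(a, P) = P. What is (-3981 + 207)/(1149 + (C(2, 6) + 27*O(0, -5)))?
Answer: -1887/509 ≈ -3.7073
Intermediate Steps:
C(V, A) = 2*V
(-3981 + 207)/(1149 + (C(2, 6) + 27*O(0, -5))) = (-3981 + 207)/(1149 + (2*2 + 27*(-5))) = -3774/(1149 + (4 - 135)) = -3774/(1149 - 131) = -3774/1018 = -3774*1/1018 = -1887/509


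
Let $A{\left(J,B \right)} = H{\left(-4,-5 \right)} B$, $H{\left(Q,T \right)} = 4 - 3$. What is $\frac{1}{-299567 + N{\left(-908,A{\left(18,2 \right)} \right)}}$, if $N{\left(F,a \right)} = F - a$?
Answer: $- \frac{1}{300477} \approx -3.328 \cdot 10^{-6}$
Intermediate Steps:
$H{\left(Q,T \right)} = 1$
$A{\left(J,B \right)} = B$ ($A{\left(J,B \right)} = 1 B = B$)
$\frac{1}{-299567 + N{\left(-908,A{\left(18,2 \right)} \right)}} = \frac{1}{-299567 - 910} = \frac{1}{-300477} = - \frac{1}{300477}$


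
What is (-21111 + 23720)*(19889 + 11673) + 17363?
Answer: 82362621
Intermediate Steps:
(-21111 + 23720)*(19889 + 11673) + 17363 = 2609*31562 + 17363 = 82345258 + 17363 = 82362621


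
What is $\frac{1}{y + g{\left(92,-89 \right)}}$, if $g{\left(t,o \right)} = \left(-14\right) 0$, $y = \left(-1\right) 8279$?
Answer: $- \frac{1}{8279} \approx -0.00012079$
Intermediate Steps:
$y = -8279$
$g{\left(t,o \right)} = 0$
$\frac{1}{y + g{\left(92,-89 \right)}} = \frac{1}{-8279 + 0} = \frac{1}{-8279} = - \frac{1}{8279}$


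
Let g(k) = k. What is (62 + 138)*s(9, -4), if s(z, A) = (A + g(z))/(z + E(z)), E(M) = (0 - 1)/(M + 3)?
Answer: 12000/107 ≈ 112.15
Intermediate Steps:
E(M) = -1/(3 + M)
s(z, A) = (A + z)/(z - 1/(3 + z))
(62 + 138)*s(9, -4) = (62 + 138)*((3 + 9)*(-4 + 9)/(-1 + 9*(3 + 9))) = 200*(12*5/(-1 + 9*12)) = 200*(12*5/(-1 + 108)) = 200*(12*5/107) = 200*((1/107)*12*5) = 200*(60/107) = 12000/107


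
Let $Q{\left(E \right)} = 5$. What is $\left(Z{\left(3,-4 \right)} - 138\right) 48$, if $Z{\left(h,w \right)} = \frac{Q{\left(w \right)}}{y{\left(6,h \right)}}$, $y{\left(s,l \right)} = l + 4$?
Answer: $- \frac{46128}{7} \approx -6589.7$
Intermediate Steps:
$y{\left(s,l \right)} = 4 + l$
$Z{\left(h,w \right)} = \frac{5}{4 + h}$
$\left(Z{\left(3,-4 \right)} - 138\right) 48 = \left(\frac{5}{4 + 3} - 138\right) 48 = \left(\frac{5}{7} - 138\right) 48 = \left(- \frac{961}{7}\right) 48 = - \frac{46128}{7}$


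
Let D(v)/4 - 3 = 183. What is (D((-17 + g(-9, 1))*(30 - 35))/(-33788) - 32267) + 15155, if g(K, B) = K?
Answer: -144545250/8447 ≈ -17112.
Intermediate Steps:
D(v) = 744 (D(v) = 12 + 4*183 = 12 + 732 = 744)
(D((-17 + g(-9, 1))*(30 - 35))/(-33788) - 32267) + 15155 = (744/(-33788) - 32267) + 15155 = (744*(-1/33788) - 32267) + 15155 = (-186/8447 - 32267) + 15155 = -272559535/8447 + 15155 = -144545250/8447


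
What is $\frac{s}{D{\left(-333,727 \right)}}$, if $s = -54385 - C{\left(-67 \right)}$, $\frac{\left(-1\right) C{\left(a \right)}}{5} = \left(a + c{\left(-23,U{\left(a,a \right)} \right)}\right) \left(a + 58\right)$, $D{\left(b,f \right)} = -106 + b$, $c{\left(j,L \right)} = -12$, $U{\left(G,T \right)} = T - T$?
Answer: $\frac{50830}{439} \approx 115.79$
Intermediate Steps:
$U{\left(G,T \right)} = 0$
$C{\left(a \right)} = - 5 \left(-12 + a\right) \left(58 + a\right)$ ($C{\left(a \right)} = - 5 \left(a - 12\right) \left(a + 58\right) = - 5 \left(-12 + a\right) \left(58 + a\right)$)
$s = -50830$ ($s = -54385 - \left(3480 - -15410 - 5 \left(-67\right)^{2}\right) = -54385 - \left(3480 + 15410 - 22445\right) = -54385 - -3555 = -54385 + 3555 = -50830$)
$\frac{s}{D{\left(-333,727 \right)}} = - \frac{50830}{-106 - 333} = - \frac{50830}{-439} = \left(-50830\right) \left(- \frac{1}{439}\right) = \frac{50830}{439}$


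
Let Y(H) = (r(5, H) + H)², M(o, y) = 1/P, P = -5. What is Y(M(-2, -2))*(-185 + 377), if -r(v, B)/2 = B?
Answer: 192/25 ≈ 7.6800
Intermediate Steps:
M(o, y) = -⅕ (M(o, y) = 1/(-5) = -⅕)
r(v, B) = -2*B
Y(H) = H² (Y(H) = (-2*H + H)² = (-H)² = H²)
Y(M(-2, -2))*(-185 + 377) = (-⅕)²*(-185 + 377) = (1/25)*192 = 192/25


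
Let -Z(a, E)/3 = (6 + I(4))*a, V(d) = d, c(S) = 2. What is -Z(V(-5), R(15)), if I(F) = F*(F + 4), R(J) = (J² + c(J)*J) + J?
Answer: -570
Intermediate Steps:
R(J) = J² + 3*J (R(J) = (J² + 2*J) + J = J² + 3*J)
I(F) = F*(4 + F)
Z(a, E) = -114*a (Z(a, E) = -3*(6 + 4*(4 + 4))*a = -3*(6 + 4*8)*a = -3*(6 + 32)*a = -114*a)
-Z(V(-5), R(15)) = -(-114)*(-5) = -1*570 = -570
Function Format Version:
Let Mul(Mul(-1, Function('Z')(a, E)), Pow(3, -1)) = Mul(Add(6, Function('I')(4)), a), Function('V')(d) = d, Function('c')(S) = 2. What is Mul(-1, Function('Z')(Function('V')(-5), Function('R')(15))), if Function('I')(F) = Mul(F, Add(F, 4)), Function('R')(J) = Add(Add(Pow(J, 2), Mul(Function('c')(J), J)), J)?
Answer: -570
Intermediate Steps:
Function('R')(J) = Add(Pow(J, 2), Mul(3, J)) (Function('R')(J) = Add(Add(Pow(J, 2), Mul(2, J)), J) = Add(Pow(J, 2), Mul(3, J)))
Function('I')(F) = Mul(F, Add(4, F))
Function('Z')(a, E) = Mul(-114, a) (Function('Z')(a, E) = Mul(-3, Mul(Add(6, Mul(4, Add(4, 4))), a)) = Mul(-3, Mul(Add(6, Mul(4, 8)), a)) = Mul(-3, Mul(Add(6, 32), a)) = Mul(-3, Mul(38, a)) = Mul(-114, a))
Mul(-1, Function('Z')(Function('V')(-5), Function('R')(15))) = Mul(-1, Mul(-114, -5)) = Mul(-1, 570) = -570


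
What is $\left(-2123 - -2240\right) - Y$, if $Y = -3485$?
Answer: $3602$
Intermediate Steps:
$\left(-2123 - -2240\right) - Y = \left(-2123 - -2240\right) - -3485 = \left(-2123 + 2240\right) + 3485 = 117 + 3485 = 3602$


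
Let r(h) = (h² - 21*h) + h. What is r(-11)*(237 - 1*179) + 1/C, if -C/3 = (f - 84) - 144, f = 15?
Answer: 12638143/639 ≈ 19778.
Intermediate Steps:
r(h) = h² - 20*h
C = 639 (C = -3*((15 - 84) - 144) = -3*(-69 - 144) = -3*(-213) = 639)
r(-11)*(237 - 1*179) + 1/C = (-11*(-20 - 11))*(237 - 1*179) + 1/639 = (-11*(-31))*(237 - 179) + 1/639 = 341*58 + 1/639 = 19778 + 1/639 = 12638143/639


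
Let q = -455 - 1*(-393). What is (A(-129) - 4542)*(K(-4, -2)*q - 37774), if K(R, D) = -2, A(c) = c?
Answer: 175863150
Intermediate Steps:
q = -62 (q = -455 + 393 = -62)
(A(-129) - 4542)*(K(-4, -2)*q - 37774) = (-129 - 4542)*(-2*(-62) - 37774) = -4671*(124 - 37774) = -4671*(-37650) = 175863150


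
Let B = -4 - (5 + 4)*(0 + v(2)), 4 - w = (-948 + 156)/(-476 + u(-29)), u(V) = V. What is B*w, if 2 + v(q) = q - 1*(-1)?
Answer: -15964/505 ≈ -31.612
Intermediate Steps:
v(q) = -1 + q (v(q) = -2 + (q - 1*(-1)) = -2 + (q + 1) = -2 + (1 + q) = -1 + q)
w = 1228/505 (w = 4 - (-948 + 156)/(-476 - 29) = 4 - (-792)/(-505) = 4 - (-792)*(-1)/505 = 4 - 1*792/505 = 4 - 792/505 = 1228/505 ≈ 2.4317)
B = -13 (B = -4 - (5 + 4)*(0 + (-1 + 2)) = -4 - 9*(0 + 1) = -4 - 9 = -13)
B*w = -13*1228/505 = -15964/505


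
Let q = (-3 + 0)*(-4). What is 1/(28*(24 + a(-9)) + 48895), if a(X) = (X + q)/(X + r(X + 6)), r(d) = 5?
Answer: 1/49546 ≈ 2.0183e-5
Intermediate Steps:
q = 12 (q = -3*(-4) = 12)
a(X) = (12 + X)/(5 + X) (a(X) = (X + 12)/(X + 5) = (12 + X)/(5 + X))
1/(28*(24 + a(-9)) + 48895) = 1/(28*(24 + (12 - 9)/(5 - 9)) + 48895) = 1/(28*(24 + 3/(-4)) + 48895) = 1/(28*(24 - ¼*3) + 48895) = 1/(28*(24 - ¾) + 48895) = 1/(28*(93/4) + 48895) = 1/(651 + 48895) = 1/49546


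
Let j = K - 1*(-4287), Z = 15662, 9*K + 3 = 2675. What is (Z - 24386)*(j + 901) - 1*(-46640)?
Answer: -143410592/3 ≈ -4.7804e+7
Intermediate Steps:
K = 2672/9 (K = -⅓ + (⅑)*2675 = -⅓ + 2675/9 = 2672/9 ≈ 296.89)
j = 41255/9 (j = 2672/9 - 1*(-4287) = 2672/9 + 4287 = 41255/9 ≈ 4583.9)
(Z - 24386)*(j + 901) - 1*(-46640) = (15662 - 24386)*(41255/9 + 901) - 1*(-46640) = -8724*49364/9 + 46640 = -143550512/3 + 46640 = -143410592/3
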